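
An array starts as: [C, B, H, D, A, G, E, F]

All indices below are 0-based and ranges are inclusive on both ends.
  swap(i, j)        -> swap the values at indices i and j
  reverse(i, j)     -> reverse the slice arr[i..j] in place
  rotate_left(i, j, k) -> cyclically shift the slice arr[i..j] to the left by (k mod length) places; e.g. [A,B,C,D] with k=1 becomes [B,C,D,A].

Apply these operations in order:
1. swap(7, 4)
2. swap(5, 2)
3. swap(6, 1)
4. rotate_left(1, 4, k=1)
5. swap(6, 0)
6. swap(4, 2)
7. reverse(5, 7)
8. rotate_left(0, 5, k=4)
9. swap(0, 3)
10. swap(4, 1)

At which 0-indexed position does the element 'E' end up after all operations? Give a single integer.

After 1 (swap(7, 4)): [C, B, H, D, F, G, E, A]
After 2 (swap(5, 2)): [C, B, G, D, F, H, E, A]
After 3 (swap(6, 1)): [C, E, G, D, F, H, B, A]
After 4 (rotate_left(1, 4, k=1)): [C, G, D, F, E, H, B, A]
After 5 (swap(6, 0)): [B, G, D, F, E, H, C, A]
After 6 (swap(4, 2)): [B, G, E, F, D, H, C, A]
After 7 (reverse(5, 7)): [B, G, E, F, D, A, C, H]
After 8 (rotate_left(0, 5, k=4)): [D, A, B, G, E, F, C, H]
After 9 (swap(0, 3)): [G, A, B, D, E, F, C, H]
After 10 (swap(4, 1)): [G, E, B, D, A, F, C, H]

Answer: 1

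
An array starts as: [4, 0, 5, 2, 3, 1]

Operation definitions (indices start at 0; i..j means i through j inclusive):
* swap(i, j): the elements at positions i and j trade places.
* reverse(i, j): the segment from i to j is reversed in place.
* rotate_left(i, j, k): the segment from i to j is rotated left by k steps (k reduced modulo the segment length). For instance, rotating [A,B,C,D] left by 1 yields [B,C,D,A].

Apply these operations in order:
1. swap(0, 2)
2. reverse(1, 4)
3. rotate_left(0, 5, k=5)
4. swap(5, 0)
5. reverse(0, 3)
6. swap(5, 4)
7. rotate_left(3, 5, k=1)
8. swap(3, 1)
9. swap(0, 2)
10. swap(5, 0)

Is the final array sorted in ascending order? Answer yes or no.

After 1 (swap(0, 2)): [5, 0, 4, 2, 3, 1]
After 2 (reverse(1, 4)): [5, 3, 2, 4, 0, 1]
After 3 (rotate_left(0, 5, k=5)): [1, 5, 3, 2, 4, 0]
After 4 (swap(5, 0)): [0, 5, 3, 2, 4, 1]
After 5 (reverse(0, 3)): [2, 3, 5, 0, 4, 1]
After 6 (swap(5, 4)): [2, 3, 5, 0, 1, 4]
After 7 (rotate_left(3, 5, k=1)): [2, 3, 5, 1, 4, 0]
After 8 (swap(3, 1)): [2, 1, 5, 3, 4, 0]
After 9 (swap(0, 2)): [5, 1, 2, 3, 4, 0]
After 10 (swap(5, 0)): [0, 1, 2, 3, 4, 5]

Answer: yes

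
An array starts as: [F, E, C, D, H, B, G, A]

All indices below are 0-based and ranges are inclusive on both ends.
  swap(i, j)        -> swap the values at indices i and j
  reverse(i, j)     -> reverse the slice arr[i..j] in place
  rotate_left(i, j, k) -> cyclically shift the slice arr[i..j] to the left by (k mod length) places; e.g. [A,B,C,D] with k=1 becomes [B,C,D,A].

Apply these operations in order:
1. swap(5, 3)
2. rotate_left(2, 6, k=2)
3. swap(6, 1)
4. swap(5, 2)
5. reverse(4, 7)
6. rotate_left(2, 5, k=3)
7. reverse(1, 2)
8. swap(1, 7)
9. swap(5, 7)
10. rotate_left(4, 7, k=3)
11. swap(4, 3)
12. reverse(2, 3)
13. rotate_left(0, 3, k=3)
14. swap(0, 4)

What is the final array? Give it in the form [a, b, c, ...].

After 1 (swap(5, 3)): [F, E, C, B, H, D, G, A]
After 2 (rotate_left(2, 6, k=2)): [F, E, H, D, G, C, B, A]
After 3 (swap(6, 1)): [F, B, H, D, G, C, E, A]
After 4 (swap(5, 2)): [F, B, C, D, G, H, E, A]
After 5 (reverse(4, 7)): [F, B, C, D, A, E, H, G]
After 6 (rotate_left(2, 5, k=3)): [F, B, E, C, D, A, H, G]
After 7 (reverse(1, 2)): [F, E, B, C, D, A, H, G]
After 8 (swap(1, 7)): [F, G, B, C, D, A, H, E]
After 9 (swap(5, 7)): [F, G, B, C, D, E, H, A]
After 10 (rotate_left(4, 7, k=3)): [F, G, B, C, A, D, E, H]
After 11 (swap(4, 3)): [F, G, B, A, C, D, E, H]
After 12 (reverse(2, 3)): [F, G, A, B, C, D, E, H]
After 13 (rotate_left(0, 3, k=3)): [B, F, G, A, C, D, E, H]
After 14 (swap(0, 4)): [C, F, G, A, B, D, E, H]

Answer: [C, F, G, A, B, D, E, H]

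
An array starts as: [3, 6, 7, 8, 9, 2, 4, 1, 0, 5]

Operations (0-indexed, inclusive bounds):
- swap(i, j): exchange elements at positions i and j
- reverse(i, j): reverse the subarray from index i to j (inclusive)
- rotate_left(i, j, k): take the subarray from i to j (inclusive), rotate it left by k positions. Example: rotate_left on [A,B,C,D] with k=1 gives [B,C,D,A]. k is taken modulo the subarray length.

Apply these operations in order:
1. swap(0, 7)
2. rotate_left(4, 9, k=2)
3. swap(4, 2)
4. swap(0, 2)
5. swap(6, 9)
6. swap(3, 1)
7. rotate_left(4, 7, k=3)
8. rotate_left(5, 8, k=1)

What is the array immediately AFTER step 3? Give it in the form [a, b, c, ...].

Answer: [1, 6, 4, 8, 7, 3, 0, 5, 9, 2]

Derivation:
After 1 (swap(0, 7)): [1, 6, 7, 8, 9, 2, 4, 3, 0, 5]
After 2 (rotate_left(4, 9, k=2)): [1, 6, 7, 8, 4, 3, 0, 5, 9, 2]
After 3 (swap(4, 2)): [1, 6, 4, 8, 7, 3, 0, 5, 9, 2]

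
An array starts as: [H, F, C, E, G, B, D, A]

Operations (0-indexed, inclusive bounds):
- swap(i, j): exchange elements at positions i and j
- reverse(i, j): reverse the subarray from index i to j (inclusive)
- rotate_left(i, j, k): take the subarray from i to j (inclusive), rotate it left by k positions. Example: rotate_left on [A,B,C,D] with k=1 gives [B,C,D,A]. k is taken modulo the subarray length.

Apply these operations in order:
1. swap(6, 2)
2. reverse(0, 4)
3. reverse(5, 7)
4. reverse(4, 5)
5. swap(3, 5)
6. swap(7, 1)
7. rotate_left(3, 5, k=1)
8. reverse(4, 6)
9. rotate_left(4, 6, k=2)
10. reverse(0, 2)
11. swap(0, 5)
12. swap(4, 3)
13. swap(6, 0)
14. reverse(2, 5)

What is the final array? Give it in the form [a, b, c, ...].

After 1 (swap(6, 2)): [H, F, D, E, G, B, C, A]
After 2 (reverse(0, 4)): [G, E, D, F, H, B, C, A]
After 3 (reverse(5, 7)): [G, E, D, F, H, A, C, B]
After 4 (reverse(4, 5)): [G, E, D, F, A, H, C, B]
After 5 (swap(3, 5)): [G, E, D, H, A, F, C, B]
After 6 (swap(7, 1)): [G, B, D, H, A, F, C, E]
After 7 (rotate_left(3, 5, k=1)): [G, B, D, A, F, H, C, E]
After 8 (reverse(4, 6)): [G, B, D, A, C, H, F, E]
After 9 (rotate_left(4, 6, k=2)): [G, B, D, A, F, C, H, E]
After 10 (reverse(0, 2)): [D, B, G, A, F, C, H, E]
After 11 (swap(0, 5)): [C, B, G, A, F, D, H, E]
After 12 (swap(4, 3)): [C, B, G, F, A, D, H, E]
After 13 (swap(6, 0)): [H, B, G, F, A, D, C, E]
After 14 (reverse(2, 5)): [H, B, D, A, F, G, C, E]

Answer: [H, B, D, A, F, G, C, E]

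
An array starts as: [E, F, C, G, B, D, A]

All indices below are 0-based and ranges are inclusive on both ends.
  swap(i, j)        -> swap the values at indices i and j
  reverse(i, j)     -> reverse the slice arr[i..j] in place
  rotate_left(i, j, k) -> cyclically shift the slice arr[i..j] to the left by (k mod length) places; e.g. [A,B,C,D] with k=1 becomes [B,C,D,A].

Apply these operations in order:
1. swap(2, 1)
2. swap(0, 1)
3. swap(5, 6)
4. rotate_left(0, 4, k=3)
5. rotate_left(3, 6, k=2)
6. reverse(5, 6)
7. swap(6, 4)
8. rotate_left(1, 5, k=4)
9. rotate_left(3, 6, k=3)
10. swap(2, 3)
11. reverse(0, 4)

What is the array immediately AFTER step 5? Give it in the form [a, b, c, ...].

After 1 (swap(2, 1)): [E, C, F, G, B, D, A]
After 2 (swap(0, 1)): [C, E, F, G, B, D, A]
After 3 (swap(5, 6)): [C, E, F, G, B, A, D]
After 4 (rotate_left(0, 4, k=3)): [G, B, C, E, F, A, D]
After 5 (rotate_left(3, 6, k=2)): [G, B, C, A, D, E, F]

Answer: [G, B, C, A, D, E, F]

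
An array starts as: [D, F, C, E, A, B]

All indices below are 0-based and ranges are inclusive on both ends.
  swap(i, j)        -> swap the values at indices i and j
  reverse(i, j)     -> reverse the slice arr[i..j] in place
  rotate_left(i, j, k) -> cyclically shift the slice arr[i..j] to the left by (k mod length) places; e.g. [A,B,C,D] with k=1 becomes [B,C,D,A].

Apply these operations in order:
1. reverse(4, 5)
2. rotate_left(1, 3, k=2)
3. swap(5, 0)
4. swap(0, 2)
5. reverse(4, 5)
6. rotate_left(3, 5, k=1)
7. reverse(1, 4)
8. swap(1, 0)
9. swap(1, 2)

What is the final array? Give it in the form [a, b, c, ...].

After 1 (reverse(4, 5)): [D, F, C, E, B, A]
After 2 (rotate_left(1, 3, k=2)): [D, E, F, C, B, A]
After 3 (swap(5, 0)): [A, E, F, C, B, D]
After 4 (swap(0, 2)): [F, E, A, C, B, D]
After 5 (reverse(4, 5)): [F, E, A, C, D, B]
After 6 (rotate_left(3, 5, k=1)): [F, E, A, D, B, C]
After 7 (reverse(1, 4)): [F, B, D, A, E, C]
After 8 (swap(1, 0)): [B, F, D, A, E, C]
After 9 (swap(1, 2)): [B, D, F, A, E, C]

Answer: [B, D, F, A, E, C]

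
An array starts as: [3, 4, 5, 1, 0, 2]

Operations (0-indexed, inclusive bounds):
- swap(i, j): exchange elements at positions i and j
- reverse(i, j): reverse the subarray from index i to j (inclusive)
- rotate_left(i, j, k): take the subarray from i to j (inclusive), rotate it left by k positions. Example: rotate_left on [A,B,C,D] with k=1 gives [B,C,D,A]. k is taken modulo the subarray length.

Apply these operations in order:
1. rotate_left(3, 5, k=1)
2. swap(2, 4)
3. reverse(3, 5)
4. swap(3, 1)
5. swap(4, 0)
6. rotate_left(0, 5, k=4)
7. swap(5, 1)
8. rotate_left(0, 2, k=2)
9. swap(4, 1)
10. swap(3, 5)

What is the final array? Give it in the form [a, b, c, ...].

Answer: [5, 2, 4, 0, 3, 1]

Derivation:
After 1 (rotate_left(3, 5, k=1)): [3, 4, 5, 0, 2, 1]
After 2 (swap(2, 4)): [3, 4, 2, 0, 5, 1]
After 3 (reverse(3, 5)): [3, 4, 2, 1, 5, 0]
After 4 (swap(3, 1)): [3, 1, 2, 4, 5, 0]
After 5 (swap(4, 0)): [5, 1, 2, 4, 3, 0]
After 6 (rotate_left(0, 5, k=4)): [3, 0, 5, 1, 2, 4]
After 7 (swap(5, 1)): [3, 4, 5, 1, 2, 0]
After 8 (rotate_left(0, 2, k=2)): [5, 3, 4, 1, 2, 0]
After 9 (swap(4, 1)): [5, 2, 4, 1, 3, 0]
After 10 (swap(3, 5)): [5, 2, 4, 0, 3, 1]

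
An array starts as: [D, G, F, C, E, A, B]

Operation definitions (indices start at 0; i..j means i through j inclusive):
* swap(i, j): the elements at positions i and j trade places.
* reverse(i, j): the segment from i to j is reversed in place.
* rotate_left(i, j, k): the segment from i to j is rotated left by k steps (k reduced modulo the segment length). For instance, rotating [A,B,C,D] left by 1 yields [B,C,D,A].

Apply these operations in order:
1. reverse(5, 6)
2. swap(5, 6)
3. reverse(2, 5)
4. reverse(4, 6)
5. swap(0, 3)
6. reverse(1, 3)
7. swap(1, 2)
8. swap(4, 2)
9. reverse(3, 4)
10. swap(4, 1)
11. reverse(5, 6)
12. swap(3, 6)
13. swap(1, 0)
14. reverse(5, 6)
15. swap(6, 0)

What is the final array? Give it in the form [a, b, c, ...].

Answer: [C, E, B, F, A, D, G]

Derivation:
After 1 (reverse(5, 6)): [D, G, F, C, E, B, A]
After 2 (swap(5, 6)): [D, G, F, C, E, A, B]
After 3 (reverse(2, 5)): [D, G, A, E, C, F, B]
After 4 (reverse(4, 6)): [D, G, A, E, B, F, C]
After 5 (swap(0, 3)): [E, G, A, D, B, F, C]
After 6 (reverse(1, 3)): [E, D, A, G, B, F, C]
After 7 (swap(1, 2)): [E, A, D, G, B, F, C]
After 8 (swap(4, 2)): [E, A, B, G, D, F, C]
After 9 (reverse(3, 4)): [E, A, B, D, G, F, C]
After 10 (swap(4, 1)): [E, G, B, D, A, F, C]
After 11 (reverse(5, 6)): [E, G, B, D, A, C, F]
After 12 (swap(3, 6)): [E, G, B, F, A, C, D]
After 13 (swap(1, 0)): [G, E, B, F, A, C, D]
After 14 (reverse(5, 6)): [G, E, B, F, A, D, C]
After 15 (swap(6, 0)): [C, E, B, F, A, D, G]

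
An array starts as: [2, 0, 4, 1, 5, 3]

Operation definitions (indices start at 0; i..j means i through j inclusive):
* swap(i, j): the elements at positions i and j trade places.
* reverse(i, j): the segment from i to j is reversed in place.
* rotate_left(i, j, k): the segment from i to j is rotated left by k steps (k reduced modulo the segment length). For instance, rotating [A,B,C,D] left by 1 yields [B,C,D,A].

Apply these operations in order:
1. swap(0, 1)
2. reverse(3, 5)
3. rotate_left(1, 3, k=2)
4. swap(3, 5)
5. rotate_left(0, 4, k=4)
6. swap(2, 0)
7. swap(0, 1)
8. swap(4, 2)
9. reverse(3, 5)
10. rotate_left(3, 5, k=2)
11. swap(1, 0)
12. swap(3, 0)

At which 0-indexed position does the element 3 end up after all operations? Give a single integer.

After 1 (swap(0, 1)): [0, 2, 4, 1, 5, 3]
After 2 (reverse(3, 5)): [0, 2, 4, 3, 5, 1]
After 3 (rotate_left(1, 3, k=2)): [0, 3, 2, 4, 5, 1]
After 4 (swap(3, 5)): [0, 3, 2, 1, 5, 4]
After 5 (rotate_left(0, 4, k=4)): [5, 0, 3, 2, 1, 4]
After 6 (swap(2, 0)): [3, 0, 5, 2, 1, 4]
After 7 (swap(0, 1)): [0, 3, 5, 2, 1, 4]
After 8 (swap(4, 2)): [0, 3, 1, 2, 5, 4]
After 9 (reverse(3, 5)): [0, 3, 1, 4, 5, 2]
After 10 (rotate_left(3, 5, k=2)): [0, 3, 1, 2, 4, 5]
After 11 (swap(1, 0)): [3, 0, 1, 2, 4, 5]
After 12 (swap(3, 0)): [2, 0, 1, 3, 4, 5]

Answer: 3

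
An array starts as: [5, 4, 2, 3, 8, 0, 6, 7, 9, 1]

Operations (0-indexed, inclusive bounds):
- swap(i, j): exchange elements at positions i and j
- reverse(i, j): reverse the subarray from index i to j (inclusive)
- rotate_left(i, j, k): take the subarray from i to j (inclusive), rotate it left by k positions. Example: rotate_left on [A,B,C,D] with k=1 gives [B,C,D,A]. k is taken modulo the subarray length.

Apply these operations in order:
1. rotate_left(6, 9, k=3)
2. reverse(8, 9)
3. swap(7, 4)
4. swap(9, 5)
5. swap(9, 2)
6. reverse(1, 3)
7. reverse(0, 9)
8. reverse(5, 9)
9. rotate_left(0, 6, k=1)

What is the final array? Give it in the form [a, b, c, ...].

After 1 (rotate_left(6, 9, k=3)): [5, 4, 2, 3, 8, 0, 1, 6, 7, 9]
After 2 (reverse(8, 9)): [5, 4, 2, 3, 8, 0, 1, 6, 9, 7]
After 3 (swap(7, 4)): [5, 4, 2, 3, 6, 0, 1, 8, 9, 7]
After 4 (swap(9, 5)): [5, 4, 2, 3, 6, 7, 1, 8, 9, 0]
After 5 (swap(9, 2)): [5, 4, 0, 3, 6, 7, 1, 8, 9, 2]
After 6 (reverse(1, 3)): [5, 3, 0, 4, 6, 7, 1, 8, 9, 2]
After 7 (reverse(0, 9)): [2, 9, 8, 1, 7, 6, 4, 0, 3, 5]
After 8 (reverse(5, 9)): [2, 9, 8, 1, 7, 5, 3, 0, 4, 6]
After 9 (rotate_left(0, 6, k=1)): [9, 8, 1, 7, 5, 3, 2, 0, 4, 6]

Answer: [9, 8, 1, 7, 5, 3, 2, 0, 4, 6]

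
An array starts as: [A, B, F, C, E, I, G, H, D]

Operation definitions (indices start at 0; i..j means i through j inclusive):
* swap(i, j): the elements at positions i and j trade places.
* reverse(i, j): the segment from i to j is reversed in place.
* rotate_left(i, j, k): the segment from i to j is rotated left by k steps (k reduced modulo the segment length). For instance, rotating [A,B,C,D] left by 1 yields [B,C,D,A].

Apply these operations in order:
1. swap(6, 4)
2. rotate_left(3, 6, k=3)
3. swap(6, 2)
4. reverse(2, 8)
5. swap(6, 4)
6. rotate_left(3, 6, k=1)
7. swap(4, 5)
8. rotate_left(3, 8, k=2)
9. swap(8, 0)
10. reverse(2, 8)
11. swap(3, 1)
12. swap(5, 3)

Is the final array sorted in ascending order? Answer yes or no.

Answer: no

Derivation:
After 1 (swap(6, 4)): [A, B, F, C, G, I, E, H, D]
After 2 (rotate_left(3, 6, k=3)): [A, B, F, E, C, G, I, H, D]
After 3 (swap(6, 2)): [A, B, I, E, C, G, F, H, D]
After 4 (reverse(2, 8)): [A, B, D, H, F, G, C, E, I]
After 5 (swap(6, 4)): [A, B, D, H, C, G, F, E, I]
After 6 (rotate_left(3, 6, k=1)): [A, B, D, C, G, F, H, E, I]
After 7 (swap(4, 5)): [A, B, D, C, F, G, H, E, I]
After 8 (rotate_left(3, 8, k=2)): [A, B, D, G, H, E, I, C, F]
After 9 (swap(8, 0)): [F, B, D, G, H, E, I, C, A]
After 10 (reverse(2, 8)): [F, B, A, C, I, E, H, G, D]
After 11 (swap(3, 1)): [F, C, A, B, I, E, H, G, D]
After 12 (swap(5, 3)): [F, C, A, E, I, B, H, G, D]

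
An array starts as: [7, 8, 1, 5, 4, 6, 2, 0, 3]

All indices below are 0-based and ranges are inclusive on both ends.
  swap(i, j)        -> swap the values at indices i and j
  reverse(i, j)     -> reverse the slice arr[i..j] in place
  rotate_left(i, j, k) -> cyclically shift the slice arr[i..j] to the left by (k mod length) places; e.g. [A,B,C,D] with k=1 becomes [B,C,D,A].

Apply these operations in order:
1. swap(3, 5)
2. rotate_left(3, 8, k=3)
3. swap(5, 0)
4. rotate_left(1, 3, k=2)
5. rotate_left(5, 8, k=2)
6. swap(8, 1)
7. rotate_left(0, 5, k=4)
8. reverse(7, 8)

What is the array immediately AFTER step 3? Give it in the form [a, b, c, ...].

Answer: [3, 8, 1, 2, 0, 7, 6, 4, 5]

Derivation:
After 1 (swap(3, 5)): [7, 8, 1, 6, 4, 5, 2, 0, 3]
After 2 (rotate_left(3, 8, k=3)): [7, 8, 1, 2, 0, 3, 6, 4, 5]
After 3 (swap(5, 0)): [3, 8, 1, 2, 0, 7, 6, 4, 5]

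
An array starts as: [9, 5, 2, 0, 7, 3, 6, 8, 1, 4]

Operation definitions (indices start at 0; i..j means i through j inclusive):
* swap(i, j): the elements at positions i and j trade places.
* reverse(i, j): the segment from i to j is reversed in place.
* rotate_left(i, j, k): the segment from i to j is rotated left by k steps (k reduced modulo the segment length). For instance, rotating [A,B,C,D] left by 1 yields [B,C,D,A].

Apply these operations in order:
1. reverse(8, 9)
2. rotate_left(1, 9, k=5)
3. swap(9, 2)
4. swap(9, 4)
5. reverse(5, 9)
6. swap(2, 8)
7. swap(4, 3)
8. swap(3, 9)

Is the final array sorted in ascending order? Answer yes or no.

Answer: no

Derivation:
After 1 (reverse(8, 9)): [9, 5, 2, 0, 7, 3, 6, 8, 4, 1]
After 2 (rotate_left(1, 9, k=5)): [9, 6, 8, 4, 1, 5, 2, 0, 7, 3]
After 3 (swap(9, 2)): [9, 6, 3, 4, 1, 5, 2, 0, 7, 8]
After 4 (swap(9, 4)): [9, 6, 3, 4, 8, 5, 2, 0, 7, 1]
After 5 (reverse(5, 9)): [9, 6, 3, 4, 8, 1, 7, 0, 2, 5]
After 6 (swap(2, 8)): [9, 6, 2, 4, 8, 1, 7, 0, 3, 5]
After 7 (swap(4, 3)): [9, 6, 2, 8, 4, 1, 7, 0, 3, 5]
After 8 (swap(3, 9)): [9, 6, 2, 5, 4, 1, 7, 0, 3, 8]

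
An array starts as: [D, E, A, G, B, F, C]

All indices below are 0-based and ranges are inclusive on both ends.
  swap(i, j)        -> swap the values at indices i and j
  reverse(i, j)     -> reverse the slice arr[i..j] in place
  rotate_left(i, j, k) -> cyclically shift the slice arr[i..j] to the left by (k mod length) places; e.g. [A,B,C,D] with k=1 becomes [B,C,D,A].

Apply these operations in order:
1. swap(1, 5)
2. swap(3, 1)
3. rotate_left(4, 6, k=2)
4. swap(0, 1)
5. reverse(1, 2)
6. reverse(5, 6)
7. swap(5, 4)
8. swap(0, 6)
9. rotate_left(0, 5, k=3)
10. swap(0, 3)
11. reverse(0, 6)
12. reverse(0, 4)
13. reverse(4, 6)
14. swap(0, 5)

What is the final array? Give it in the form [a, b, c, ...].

After 1 (swap(1, 5)): [D, F, A, G, B, E, C]
After 2 (swap(3, 1)): [D, G, A, F, B, E, C]
After 3 (rotate_left(4, 6, k=2)): [D, G, A, F, C, B, E]
After 4 (swap(0, 1)): [G, D, A, F, C, B, E]
After 5 (reverse(1, 2)): [G, A, D, F, C, B, E]
After 6 (reverse(5, 6)): [G, A, D, F, C, E, B]
After 7 (swap(5, 4)): [G, A, D, F, E, C, B]
After 8 (swap(0, 6)): [B, A, D, F, E, C, G]
After 9 (rotate_left(0, 5, k=3)): [F, E, C, B, A, D, G]
After 10 (swap(0, 3)): [B, E, C, F, A, D, G]
After 11 (reverse(0, 6)): [G, D, A, F, C, E, B]
After 12 (reverse(0, 4)): [C, F, A, D, G, E, B]
After 13 (reverse(4, 6)): [C, F, A, D, B, E, G]
After 14 (swap(0, 5)): [E, F, A, D, B, C, G]

Answer: [E, F, A, D, B, C, G]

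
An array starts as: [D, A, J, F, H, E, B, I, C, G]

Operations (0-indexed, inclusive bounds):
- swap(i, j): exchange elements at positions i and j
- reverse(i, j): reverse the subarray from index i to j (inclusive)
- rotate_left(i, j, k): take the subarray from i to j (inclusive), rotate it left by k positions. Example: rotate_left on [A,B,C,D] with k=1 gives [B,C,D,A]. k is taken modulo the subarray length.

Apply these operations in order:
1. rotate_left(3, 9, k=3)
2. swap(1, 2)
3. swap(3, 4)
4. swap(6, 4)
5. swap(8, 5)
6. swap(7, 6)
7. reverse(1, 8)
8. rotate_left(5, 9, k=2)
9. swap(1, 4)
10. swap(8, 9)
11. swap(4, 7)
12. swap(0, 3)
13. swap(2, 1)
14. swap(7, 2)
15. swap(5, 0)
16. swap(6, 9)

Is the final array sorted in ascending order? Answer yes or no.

Answer: yes

Derivation:
After 1 (rotate_left(3, 9, k=3)): [D, A, J, B, I, C, G, F, H, E]
After 2 (swap(1, 2)): [D, J, A, B, I, C, G, F, H, E]
After 3 (swap(3, 4)): [D, J, A, I, B, C, G, F, H, E]
After 4 (swap(6, 4)): [D, J, A, I, G, C, B, F, H, E]
After 5 (swap(8, 5)): [D, J, A, I, G, H, B, F, C, E]
After 6 (swap(7, 6)): [D, J, A, I, G, H, F, B, C, E]
After 7 (reverse(1, 8)): [D, C, B, F, H, G, I, A, J, E]
After 8 (rotate_left(5, 9, k=2)): [D, C, B, F, H, A, J, E, G, I]
After 9 (swap(1, 4)): [D, H, B, F, C, A, J, E, G, I]
After 10 (swap(8, 9)): [D, H, B, F, C, A, J, E, I, G]
After 11 (swap(4, 7)): [D, H, B, F, E, A, J, C, I, G]
After 12 (swap(0, 3)): [F, H, B, D, E, A, J, C, I, G]
After 13 (swap(2, 1)): [F, B, H, D, E, A, J, C, I, G]
After 14 (swap(7, 2)): [F, B, C, D, E, A, J, H, I, G]
After 15 (swap(5, 0)): [A, B, C, D, E, F, J, H, I, G]
After 16 (swap(6, 9)): [A, B, C, D, E, F, G, H, I, J]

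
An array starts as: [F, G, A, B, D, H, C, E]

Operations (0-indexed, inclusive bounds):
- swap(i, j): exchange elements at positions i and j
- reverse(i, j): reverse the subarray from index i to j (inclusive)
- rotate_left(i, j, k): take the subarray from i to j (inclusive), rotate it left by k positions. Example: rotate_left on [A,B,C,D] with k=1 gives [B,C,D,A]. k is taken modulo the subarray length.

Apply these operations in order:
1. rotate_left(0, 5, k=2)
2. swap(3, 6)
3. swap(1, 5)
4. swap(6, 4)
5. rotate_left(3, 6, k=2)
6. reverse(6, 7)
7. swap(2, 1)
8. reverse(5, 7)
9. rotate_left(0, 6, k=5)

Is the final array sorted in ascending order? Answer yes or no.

After 1 (rotate_left(0, 5, k=2)): [A, B, D, H, F, G, C, E]
After 2 (swap(3, 6)): [A, B, D, C, F, G, H, E]
After 3 (swap(1, 5)): [A, G, D, C, F, B, H, E]
After 4 (swap(6, 4)): [A, G, D, C, H, B, F, E]
After 5 (rotate_left(3, 6, k=2)): [A, G, D, B, F, C, H, E]
After 6 (reverse(6, 7)): [A, G, D, B, F, C, E, H]
After 7 (swap(2, 1)): [A, D, G, B, F, C, E, H]
After 8 (reverse(5, 7)): [A, D, G, B, F, H, E, C]
After 9 (rotate_left(0, 6, k=5)): [H, E, A, D, G, B, F, C]

Answer: no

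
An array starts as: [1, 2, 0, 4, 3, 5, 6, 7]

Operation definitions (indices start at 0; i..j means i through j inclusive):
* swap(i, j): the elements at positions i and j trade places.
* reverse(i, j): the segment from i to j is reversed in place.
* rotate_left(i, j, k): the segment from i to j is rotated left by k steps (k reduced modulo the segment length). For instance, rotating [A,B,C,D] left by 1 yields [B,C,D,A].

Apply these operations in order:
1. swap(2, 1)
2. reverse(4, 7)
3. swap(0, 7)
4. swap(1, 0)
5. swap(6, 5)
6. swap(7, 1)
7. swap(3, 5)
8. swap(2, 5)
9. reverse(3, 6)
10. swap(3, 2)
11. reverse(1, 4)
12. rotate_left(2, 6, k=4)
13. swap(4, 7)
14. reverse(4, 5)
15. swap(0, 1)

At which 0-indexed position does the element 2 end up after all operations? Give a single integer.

Answer: 0

Derivation:
After 1 (swap(2, 1)): [1, 0, 2, 4, 3, 5, 6, 7]
After 2 (reverse(4, 7)): [1, 0, 2, 4, 7, 6, 5, 3]
After 3 (swap(0, 7)): [3, 0, 2, 4, 7, 6, 5, 1]
After 4 (swap(1, 0)): [0, 3, 2, 4, 7, 6, 5, 1]
After 5 (swap(6, 5)): [0, 3, 2, 4, 7, 5, 6, 1]
After 6 (swap(7, 1)): [0, 1, 2, 4, 7, 5, 6, 3]
After 7 (swap(3, 5)): [0, 1, 2, 5, 7, 4, 6, 3]
After 8 (swap(2, 5)): [0, 1, 4, 5, 7, 2, 6, 3]
After 9 (reverse(3, 6)): [0, 1, 4, 6, 2, 7, 5, 3]
After 10 (swap(3, 2)): [0, 1, 6, 4, 2, 7, 5, 3]
After 11 (reverse(1, 4)): [0, 2, 4, 6, 1, 7, 5, 3]
After 12 (rotate_left(2, 6, k=4)): [0, 2, 5, 4, 6, 1, 7, 3]
After 13 (swap(4, 7)): [0, 2, 5, 4, 3, 1, 7, 6]
After 14 (reverse(4, 5)): [0, 2, 5, 4, 1, 3, 7, 6]
After 15 (swap(0, 1)): [2, 0, 5, 4, 1, 3, 7, 6]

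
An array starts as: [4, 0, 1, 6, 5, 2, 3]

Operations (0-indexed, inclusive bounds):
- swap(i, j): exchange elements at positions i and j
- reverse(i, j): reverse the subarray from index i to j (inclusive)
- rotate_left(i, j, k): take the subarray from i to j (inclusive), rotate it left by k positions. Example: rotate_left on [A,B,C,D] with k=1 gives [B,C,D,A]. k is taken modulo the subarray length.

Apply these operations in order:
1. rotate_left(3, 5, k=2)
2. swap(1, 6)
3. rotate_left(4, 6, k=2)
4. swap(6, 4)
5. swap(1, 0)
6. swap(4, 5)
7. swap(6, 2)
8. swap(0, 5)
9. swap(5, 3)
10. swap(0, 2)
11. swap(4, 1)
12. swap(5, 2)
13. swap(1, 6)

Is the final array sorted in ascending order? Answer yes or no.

Answer: yes

Derivation:
After 1 (rotate_left(3, 5, k=2)): [4, 0, 1, 2, 6, 5, 3]
After 2 (swap(1, 6)): [4, 3, 1, 2, 6, 5, 0]
After 3 (rotate_left(4, 6, k=2)): [4, 3, 1, 2, 0, 6, 5]
After 4 (swap(6, 4)): [4, 3, 1, 2, 5, 6, 0]
After 5 (swap(1, 0)): [3, 4, 1, 2, 5, 6, 0]
After 6 (swap(4, 5)): [3, 4, 1, 2, 6, 5, 0]
After 7 (swap(6, 2)): [3, 4, 0, 2, 6, 5, 1]
After 8 (swap(0, 5)): [5, 4, 0, 2, 6, 3, 1]
After 9 (swap(5, 3)): [5, 4, 0, 3, 6, 2, 1]
After 10 (swap(0, 2)): [0, 4, 5, 3, 6, 2, 1]
After 11 (swap(4, 1)): [0, 6, 5, 3, 4, 2, 1]
After 12 (swap(5, 2)): [0, 6, 2, 3, 4, 5, 1]
After 13 (swap(1, 6)): [0, 1, 2, 3, 4, 5, 6]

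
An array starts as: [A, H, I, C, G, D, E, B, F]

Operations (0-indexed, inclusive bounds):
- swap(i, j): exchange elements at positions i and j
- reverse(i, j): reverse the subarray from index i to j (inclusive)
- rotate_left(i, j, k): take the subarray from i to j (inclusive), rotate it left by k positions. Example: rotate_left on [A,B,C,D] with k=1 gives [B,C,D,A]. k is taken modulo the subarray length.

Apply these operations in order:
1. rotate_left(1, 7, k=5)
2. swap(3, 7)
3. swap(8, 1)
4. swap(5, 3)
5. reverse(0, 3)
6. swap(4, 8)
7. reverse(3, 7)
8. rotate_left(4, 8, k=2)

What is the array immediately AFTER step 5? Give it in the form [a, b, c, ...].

After 1 (rotate_left(1, 7, k=5)): [A, E, B, H, I, C, G, D, F]
After 2 (swap(3, 7)): [A, E, B, D, I, C, G, H, F]
After 3 (swap(8, 1)): [A, F, B, D, I, C, G, H, E]
After 4 (swap(5, 3)): [A, F, B, C, I, D, G, H, E]
After 5 (reverse(0, 3)): [C, B, F, A, I, D, G, H, E]

Answer: [C, B, F, A, I, D, G, H, E]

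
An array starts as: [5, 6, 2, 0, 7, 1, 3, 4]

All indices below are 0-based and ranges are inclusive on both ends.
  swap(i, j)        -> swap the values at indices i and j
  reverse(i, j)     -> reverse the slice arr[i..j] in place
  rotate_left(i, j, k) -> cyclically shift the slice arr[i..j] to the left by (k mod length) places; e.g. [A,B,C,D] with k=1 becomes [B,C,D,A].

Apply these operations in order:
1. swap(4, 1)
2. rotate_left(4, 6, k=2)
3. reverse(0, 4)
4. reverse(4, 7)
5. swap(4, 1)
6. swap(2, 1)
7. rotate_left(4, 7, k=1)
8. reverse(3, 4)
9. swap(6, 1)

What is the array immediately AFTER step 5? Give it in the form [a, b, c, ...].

After 1 (swap(4, 1)): [5, 7, 2, 0, 6, 1, 3, 4]
After 2 (rotate_left(4, 6, k=2)): [5, 7, 2, 0, 3, 6, 1, 4]
After 3 (reverse(0, 4)): [3, 0, 2, 7, 5, 6, 1, 4]
After 4 (reverse(4, 7)): [3, 0, 2, 7, 4, 1, 6, 5]
After 5 (swap(4, 1)): [3, 4, 2, 7, 0, 1, 6, 5]

Answer: [3, 4, 2, 7, 0, 1, 6, 5]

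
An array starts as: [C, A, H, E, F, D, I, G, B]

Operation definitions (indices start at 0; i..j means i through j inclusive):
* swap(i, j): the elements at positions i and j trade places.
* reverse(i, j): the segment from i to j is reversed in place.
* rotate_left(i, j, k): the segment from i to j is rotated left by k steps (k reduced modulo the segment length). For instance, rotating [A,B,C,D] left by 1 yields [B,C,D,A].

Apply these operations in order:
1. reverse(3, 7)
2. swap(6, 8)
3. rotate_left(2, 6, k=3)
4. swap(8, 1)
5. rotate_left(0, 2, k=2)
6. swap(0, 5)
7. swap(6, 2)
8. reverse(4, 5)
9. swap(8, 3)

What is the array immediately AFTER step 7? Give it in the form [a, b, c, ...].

After 1 (reverse(3, 7)): [C, A, H, G, I, D, F, E, B]
After 2 (swap(6, 8)): [C, A, H, G, I, D, B, E, F]
After 3 (rotate_left(2, 6, k=3)): [C, A, D, B, H, G, I, E, F]
After 4 (swap(8, 1)): [C, F, D, B, H, G, I, E, A]
After 5 (rotate_left(0, 2, k=2)): [D, C, F, B, H, G, I, E, A]
After 6 (swap(0, 5)): [G, C, F, B, H, D, I, E, A]
After 7 (swap(6, 2)): [G, C, I, B, H, D, F, E, A]

Answer: [G, C, I, B, H, D, F, E, A]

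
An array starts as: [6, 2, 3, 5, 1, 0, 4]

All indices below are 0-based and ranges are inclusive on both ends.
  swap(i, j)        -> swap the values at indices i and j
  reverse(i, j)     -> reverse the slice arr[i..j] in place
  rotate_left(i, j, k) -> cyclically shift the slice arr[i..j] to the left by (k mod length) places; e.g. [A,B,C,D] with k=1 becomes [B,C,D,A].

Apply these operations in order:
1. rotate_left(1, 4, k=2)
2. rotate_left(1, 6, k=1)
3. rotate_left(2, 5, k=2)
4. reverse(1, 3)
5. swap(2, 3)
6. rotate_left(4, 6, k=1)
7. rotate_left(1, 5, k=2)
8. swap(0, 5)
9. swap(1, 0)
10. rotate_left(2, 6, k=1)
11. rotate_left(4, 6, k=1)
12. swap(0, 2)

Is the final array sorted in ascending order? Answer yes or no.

After 1 (rotate_left(1, 4, k=2)): [6, 5, 1, 2, 3, 0, 4]
After 2 (rotate_left(1, 6, k=1)): [6, 1, 2, 3, 0, 4, 5]
After 3 (rotate_left(2, 5, k=2)): [6, 1, 0, 4, 2, 3, 5]
After 4 (reverse(1, 3)): [6, 4, 0, 1, 2, 3, 5]
After 5 (swap(2, 3)): [6, 4, 1, 0, 2, 3, 5]
After 6 (rotate_left(4, 6, k=1)): [6, 4, 1, 0, 3, 5, 2]
After 7 (rotate_left(1, 5, k=2)): [6, 0, 3, 5, 4, 1, 2]
After 8 (swap(0, 5)): [1, 0, 3, 5, 4, 6, 2]
After 9 (swap(1, 0)): [0, 1, 3, 5, 4, 6, 2]
After 10 (rotate_left(2, 6, k=1)): [0, 1, 5, 4, 6, 2, 3]
After 11 (rotate_left(4, 6, k=1)): [0, 1, 5, 4, 2, 3, 6]
After 12 (swap(0, 2)): [5, 1, 0, 4, 2, 3, 6]

Answer: no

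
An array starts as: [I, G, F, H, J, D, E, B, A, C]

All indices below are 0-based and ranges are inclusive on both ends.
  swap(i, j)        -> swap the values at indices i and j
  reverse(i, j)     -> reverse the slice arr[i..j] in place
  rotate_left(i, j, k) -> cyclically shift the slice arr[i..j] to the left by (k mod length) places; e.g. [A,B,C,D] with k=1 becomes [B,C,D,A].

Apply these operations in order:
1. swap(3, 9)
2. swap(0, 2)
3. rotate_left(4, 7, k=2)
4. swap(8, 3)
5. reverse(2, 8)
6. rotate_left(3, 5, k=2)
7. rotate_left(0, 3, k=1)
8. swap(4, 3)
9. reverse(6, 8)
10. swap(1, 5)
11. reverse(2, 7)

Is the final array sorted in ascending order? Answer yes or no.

After 1 (swap(3, 9)): [I, G, F, C, J, D, E, B, A, H]
After 2 (swap(0, 2)): [F, G, I, C, J, D, E, B, A, H]
After 3 (rotate_left(4, 7, k=2)): [F, G, I, C, E, B, J, D, A, H]
After 4 (swap(8, 3)): [F, G, I, A, E, B, J, D, C, H]
After 5 (reverse(2, 8)): [F, G, C, D, J, B, E, A, I, H]
After 6 (rotate_left(3, 5, k=2)): [F, G, C, B, D, J, E, A, I, H]
After 7 (rotate_left(0, 3, k=1)): [G, C, B, F, D, J, E, A, I, H]
After 8 (swap(4, 3)): [G, C, B, D, F, J, E, A, I, H]
After 9 (reverse(6, 8)): [G, C, B, D, F, J, I, A, E, H]
After 10 (swap(1, 5)): [G, J, B, D, F, C, I, A, E, H]
After 11 (reverse(2, 7)): [G, J, A, I, C, F, D, B, E, H]

Answer: no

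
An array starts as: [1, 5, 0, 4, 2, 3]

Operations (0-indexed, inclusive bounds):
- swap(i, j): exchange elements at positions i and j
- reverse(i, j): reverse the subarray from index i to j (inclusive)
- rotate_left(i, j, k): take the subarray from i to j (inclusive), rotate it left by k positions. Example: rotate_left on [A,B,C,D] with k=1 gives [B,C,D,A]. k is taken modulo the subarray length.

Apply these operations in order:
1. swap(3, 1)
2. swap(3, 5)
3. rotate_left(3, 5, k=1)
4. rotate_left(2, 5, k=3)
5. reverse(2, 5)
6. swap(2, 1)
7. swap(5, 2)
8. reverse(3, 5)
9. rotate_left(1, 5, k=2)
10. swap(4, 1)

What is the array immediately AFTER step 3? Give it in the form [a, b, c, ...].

After 1 (swap(3, 1)): [1, 4, 0, 5, 2, 3]
After 2 (swap(3, 5)): [1, 4, 0, 3, 2, 5]
After 3 (rotate_left(3, 5, k=1)): [1, 4, 0, 2, 5, 3]

Answer: [1, 4, 0, 2, 5, 3]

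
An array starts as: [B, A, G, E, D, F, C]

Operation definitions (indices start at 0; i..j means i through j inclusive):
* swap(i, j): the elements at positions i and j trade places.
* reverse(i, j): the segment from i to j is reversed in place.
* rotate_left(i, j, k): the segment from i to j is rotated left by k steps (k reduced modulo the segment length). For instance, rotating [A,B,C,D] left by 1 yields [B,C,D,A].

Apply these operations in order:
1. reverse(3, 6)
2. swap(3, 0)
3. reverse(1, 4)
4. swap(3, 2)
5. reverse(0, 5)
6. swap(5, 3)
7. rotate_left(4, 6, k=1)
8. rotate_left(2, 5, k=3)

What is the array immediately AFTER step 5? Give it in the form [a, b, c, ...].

Answer: [D, A, B, G, F, C, E]

Derivation:
After 1 (reverse(3, 6)): [B, A, G, C, F, D, E]
After 2 (swap(3, 0)): [C, A, G, B, F, D, E]
After 3 (reverse(1, 4)): [C, F, B, G, A, D, E]
After 4 (swap(3, 2)): [C, F, G, B, A, D, E]
After 5 (reverse(0, 5)): [D, A, B, G, F, C, E]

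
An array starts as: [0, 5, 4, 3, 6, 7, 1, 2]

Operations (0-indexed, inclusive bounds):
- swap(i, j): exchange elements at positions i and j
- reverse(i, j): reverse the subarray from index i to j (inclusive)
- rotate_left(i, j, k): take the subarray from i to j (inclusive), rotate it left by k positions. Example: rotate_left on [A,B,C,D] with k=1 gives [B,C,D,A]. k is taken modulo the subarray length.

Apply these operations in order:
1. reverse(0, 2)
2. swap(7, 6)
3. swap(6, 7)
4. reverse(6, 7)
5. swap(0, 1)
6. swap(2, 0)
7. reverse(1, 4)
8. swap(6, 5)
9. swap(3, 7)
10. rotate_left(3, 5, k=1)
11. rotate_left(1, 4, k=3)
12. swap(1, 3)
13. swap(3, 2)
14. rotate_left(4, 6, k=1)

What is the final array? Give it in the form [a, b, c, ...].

After 1 (reverse(0, 2)): [4, 5, 0, 3, 6, 7, 1, 2]
After 2 (swap(7, 6)): [4, 5, 0, 3, 6, 7, 2, 1]
After 3 (swap(6, 7)): [4, 5, 0, 3, 6, 7, 1, 2]
After 4 (reverse(6, 7)): [4, 5, 0, 3, 6, 7, 2, 1]
After 5 (swap(0, 1)): [5, 4, 0, 3, 6, 7, 2, 1]
After 6 (swap(2, 0)): [0, 4, 5, 3, 6, 7, 2, 1]
After 7 (reverse(1, 4)): [0, 6, 3, 5, 4, 7, 2, 1]
After 8 (swap(6, 5)): [0, 6, 3, 5, 4, 2, 7, 1]
After 9 (swap(3, 7)): [0, 6, 3, 1, 4, 2, 7, 5]
After 10 (rotate_left(3, 5, k=1)): [0, 6, 3, 4, 2, 1, 7, 5]
After 11 (rotate_left(1, 4, k=3)): [0, 2, 6, 3, 4, 1, 7, 5]
After 12 (swap(1, 3)): [0, 3, 6, 2, 4, 1, 7, 5]
After 13 (swap(3, 2)): [0, 3, 2, 6, 4, 1, 7, 5]
After 14 (rotate_left(4, 6, k=1)): [0, 3, 2, 6, 1, 7, 4, 5]

Answer: [0, 3, 2, 6, 1, 7, 4, 5]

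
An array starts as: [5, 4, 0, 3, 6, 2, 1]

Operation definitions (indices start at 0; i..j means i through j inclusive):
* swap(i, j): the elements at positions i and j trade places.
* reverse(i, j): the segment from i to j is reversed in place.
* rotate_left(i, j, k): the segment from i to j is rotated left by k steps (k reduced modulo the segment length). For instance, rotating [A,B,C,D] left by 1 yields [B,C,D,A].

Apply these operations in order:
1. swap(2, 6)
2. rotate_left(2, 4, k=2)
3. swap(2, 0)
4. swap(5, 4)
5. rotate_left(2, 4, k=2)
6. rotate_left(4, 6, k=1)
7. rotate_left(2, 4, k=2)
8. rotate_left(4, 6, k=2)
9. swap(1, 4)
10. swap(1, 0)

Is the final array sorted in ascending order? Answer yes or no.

After 1 (swap(2, 6)): [5, 4, 1, 3, 6, 2, 0]
After 2 (rotate_left(2, 4, k=2)): [5, 4, 6, 1, 3, 2, 0]
After 3 (swap(2, 0)): [6, 4, 5, 1, 3, 2, 0]
After 4 (swap(5, 4)): [6, 4, 5, 1, 2, 3, 0]
After 5 (rotate_left(2, 4, k=2)): [6, 4, 2, 5, 1, 3, 0]
After 6 (rotate_left(4, 6, k=1)): [6, 4, 2, 5, 3, 0, 1]
After 7 (rotate_left(2, 4, k=2)): [6, 4, 3, 2, 5, 0, 1]
After 8 (rotate_left(4, 6, k=2)): [6, 4, 3, 2, 1, 5, 0]
After 9 (swap(1, 4)): [6, 1, 3, 2, 4, 5, 0]
After 10 (swap(1, 0)): [1, 6, 3, 2, 4, 5, 0]

Answer: no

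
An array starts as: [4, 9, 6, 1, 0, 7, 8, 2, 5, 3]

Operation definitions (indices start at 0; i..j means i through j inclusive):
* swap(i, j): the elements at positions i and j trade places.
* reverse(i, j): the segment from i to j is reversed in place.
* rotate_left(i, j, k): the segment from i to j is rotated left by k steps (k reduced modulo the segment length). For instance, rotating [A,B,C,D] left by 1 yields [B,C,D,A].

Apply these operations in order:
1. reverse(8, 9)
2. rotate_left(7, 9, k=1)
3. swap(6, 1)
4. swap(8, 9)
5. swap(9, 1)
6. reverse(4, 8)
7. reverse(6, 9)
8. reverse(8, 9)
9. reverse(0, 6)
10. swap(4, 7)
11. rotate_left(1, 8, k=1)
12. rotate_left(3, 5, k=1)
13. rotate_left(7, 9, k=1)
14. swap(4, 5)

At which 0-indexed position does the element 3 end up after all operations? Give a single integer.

After 1 (reverse(8, 9)): [4, 9, 6, 1, 0, 7, 8, 2, 3, 5]
After 2 (rotate_left(7, 9, k=1)): [4, 9, 6, 1, 0, 7, 8, 3, 5, 2]
After 3 (swap(6, 1)): [4, 8, 6, 1, 0, 7, 9, 3, 5, 2]
After 4 (swap(8, 9)): [4, 8, 6, 1, 0, 7, 9, 3, 2, 5]
After 5 (swap(9, 1)): [4, 5, 6, 1, 0, 7, 9, 3, 2, 8]
After 6 (reverse(4, 8)): [4, 5, 6, 1, 2, 3, 9, 7, 0, 8]
After 7 (reverse(6, 9)): [4, 5, 6, 1, 2, 3, 8, 0, 7, 9]
After 8 (reverse(8, 9)): [4, 5, 6, 1, 2, 3, 8, 0, 9, 7]
After 9 (reverse(0, 6)): [8, 3, 2, 1, 6, 5, 4, 0, 9, 7]
After 10 (swap(4, 7)): [8, 3, 2, 1, 0, 5, 4, 6, 9, 7]
After 11 (rotate_left(1, 8, k=1)): [8, 2, 1, 0, 5, 4, 6, 9, 3, 7]
After 12 (rotate_left(3, 5, k=1)): [8, 2, 1, 5, 4, 0, 6, 9, 3, 7]
After 13 (rotate_left(7, 9, k=1)): [8, 2, 1, 5, 4, 0, 6, 3, 7, 9]
After 14 (swap(4, 5)): [8, 2, 1, 5, 0, 4, 6, 3, 7, 9]

Answer: 7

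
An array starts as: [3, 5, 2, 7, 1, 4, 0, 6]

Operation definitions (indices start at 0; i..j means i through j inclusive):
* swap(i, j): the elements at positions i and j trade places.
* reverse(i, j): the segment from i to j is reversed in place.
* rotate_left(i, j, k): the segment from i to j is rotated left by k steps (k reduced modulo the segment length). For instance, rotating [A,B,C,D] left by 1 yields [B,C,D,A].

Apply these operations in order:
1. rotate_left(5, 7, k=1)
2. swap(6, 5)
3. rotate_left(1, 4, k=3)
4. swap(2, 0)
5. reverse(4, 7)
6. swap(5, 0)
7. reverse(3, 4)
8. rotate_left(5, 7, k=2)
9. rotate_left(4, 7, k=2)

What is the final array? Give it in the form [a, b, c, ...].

After 1 (rotate_left(5, 7, k=1)): [3, 5, 2, 7, 1, 0, 6, 4]
After 2 (swap(6, 5)): [3, 5, 2, 7, 1, 6, 0, 4]
After 3 (rotate_left(1, 4, k=3)): [3, 1, 5, 2, 7, 6, 0, 4]
After 4 (swap(2, 0)): [5, 1, 3, 2, 7, 6, 0, 4]
After 5 (reverse(4, 7)): [5, 1, 3, 2, 4, 0, 6, 7]
After 6 (swap(5, 0)): [0, 1, 3, 2, 4, 5, 6, 7]
After 7 (reverse(3, 4)): [0, 1, 3, 4, 2, 5, 6, 7]
After 8 (rotate_left(5, 7, k=2)): [0, 1, 3, 4, 2, 7, 5, 6]
After 9 (rotate_left(4, 7, k=2)): [0, 1, 3, 4, 5, 6, 2, 7]

Answer: [0, 1, 3, 4, 5, 6, 2, 7]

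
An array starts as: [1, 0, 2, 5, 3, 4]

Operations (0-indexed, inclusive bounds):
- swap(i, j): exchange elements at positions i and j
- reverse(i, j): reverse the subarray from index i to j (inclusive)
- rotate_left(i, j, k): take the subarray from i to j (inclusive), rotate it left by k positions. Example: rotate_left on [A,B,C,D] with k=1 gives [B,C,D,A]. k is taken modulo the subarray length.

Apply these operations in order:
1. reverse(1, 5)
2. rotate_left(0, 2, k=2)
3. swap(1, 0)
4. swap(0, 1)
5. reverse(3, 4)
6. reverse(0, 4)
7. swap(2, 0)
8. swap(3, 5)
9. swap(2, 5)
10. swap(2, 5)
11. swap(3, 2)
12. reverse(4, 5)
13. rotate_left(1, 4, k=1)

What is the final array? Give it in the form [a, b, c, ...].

After 1 (reverse(1, 5)): [1, 4, 3, 5, 2, 0]
After 2 (rotate_left(0, 2, k=2)): [3, 1, 4, 5, 2, 0]
After 3 (swap(1, 0)): [1, 3, 4, 5, 2, 0]
After 4 (swap(0, 1)): [3, 1, 4, 5, 2, 0]
After 5 (reverse(3, 4)): [3, 1, 4, 2, 5, 0]
After 6 (reverse(0, 4)): [5, 2, 4, 1, 3, 0]
After 7 (swap(2, 0)): [4, 2, 5, 1, 3, 0]
After 8 (swap(3, 5)): [4, 2, 5, 0, 3, 1]
After 9 (swap(2, 5)): [4, 2, 1, 0, 3, 5]
After 10 (swap(2, 5)): [4, 2, 5, 0, 3, 1]
After 11 (swap(3, 2)): [4, 2, 0, 5, 3, 1]
After 12 (reverse(4, 5)): [4, 2, 0, 5, 1, 3]
After 13 (rotate_left(1, 4, k=1)): [4, 0, 5, 1, 2, 3]

Answer: [4, 0, 5, 1, 2, 3]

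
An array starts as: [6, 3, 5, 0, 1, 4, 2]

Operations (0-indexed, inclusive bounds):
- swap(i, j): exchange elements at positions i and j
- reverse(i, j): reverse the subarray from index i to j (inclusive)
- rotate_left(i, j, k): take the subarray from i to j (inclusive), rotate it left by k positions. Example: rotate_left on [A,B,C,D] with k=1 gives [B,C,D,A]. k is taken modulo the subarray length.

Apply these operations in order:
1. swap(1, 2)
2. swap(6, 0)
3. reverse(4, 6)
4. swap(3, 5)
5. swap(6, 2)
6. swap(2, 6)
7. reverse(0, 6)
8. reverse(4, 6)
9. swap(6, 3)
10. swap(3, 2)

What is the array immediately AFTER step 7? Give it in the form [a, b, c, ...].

After 1 (swap(1, 2)): [6, 5, 3, 0, 1, 4, 2]
After 2 (swap(6, 0)): [2, 5, 3, 0, 1, 4, 6]
After 3 (reverse(4, 6)): [2, 5, 3, 0, 6, 4, 1]
After 4 (swap(3, 5)): [2, 5, 3, 4, 6, 0, 1]
After 5 (swap(6, 2)): [2, 5, 1, 4, 6, 0, 3]
After 6 (swap(2, 6)): [2, 5, 3, 4, 6, 0, 1]
After 7 (reverse(0, 6)): [1, 0, 6, 4, 3, 5, 2]

Answer: [1, 0, 6, 4, 3, 5, 2]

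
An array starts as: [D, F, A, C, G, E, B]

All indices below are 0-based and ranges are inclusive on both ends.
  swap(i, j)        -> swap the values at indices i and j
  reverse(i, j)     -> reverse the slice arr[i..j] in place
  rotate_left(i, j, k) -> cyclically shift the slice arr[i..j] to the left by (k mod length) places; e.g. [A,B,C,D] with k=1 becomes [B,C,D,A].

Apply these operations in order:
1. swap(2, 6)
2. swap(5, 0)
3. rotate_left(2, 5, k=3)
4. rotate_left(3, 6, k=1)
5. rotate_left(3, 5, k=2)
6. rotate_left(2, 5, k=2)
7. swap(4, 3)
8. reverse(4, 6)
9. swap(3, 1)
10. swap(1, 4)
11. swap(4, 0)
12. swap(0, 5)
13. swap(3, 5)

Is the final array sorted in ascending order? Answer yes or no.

Answer: yes

Derivation:
After 1 (swap(2, 6)): [D, F, B, C, G, E, A]
After 2 (swap(5, 0)): [E, F, B, C, G, D, A]
After 3 (rotate_left(2, 5, k=3)): [E, F, D, B, C, G, A]
After 4 (rotate_left(3, 6, k=1)): [E, F, D, C, G, A, B]
After 5 (rotate_left(3, 5, k=2)): [E, F, D, A, C, G, B]
After 6 (rotate_left(2, 5, k=2)): [E, F, C, G, D, A, B]
After 7 (swap(4, 3)): [E, F, C, D, G, A, B]
After 8 (reverse(4, 6)): [E, F, C, D, B, A, G]
After 9 (swap(3, 1)): [E, D, C, F, B, A, G]
After 10 (swap(1, 4)): [E, B, C, F, D, A, G]
After 11 (swap(4, 0)): [D, B, C, F, E, A, G]
After 12 (swap(0, 5)): [A, B, C, F, E, D, G]
After 13 (swap(3, 5)): [A, B, C, D, E, F, G]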